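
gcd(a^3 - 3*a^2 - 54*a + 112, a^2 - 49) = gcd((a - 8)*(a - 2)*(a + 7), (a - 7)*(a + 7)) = a + 7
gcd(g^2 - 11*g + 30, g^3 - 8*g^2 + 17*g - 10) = g - 5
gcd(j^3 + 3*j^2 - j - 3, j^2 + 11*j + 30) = 1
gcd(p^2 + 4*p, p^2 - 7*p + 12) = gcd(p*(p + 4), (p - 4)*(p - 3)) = 1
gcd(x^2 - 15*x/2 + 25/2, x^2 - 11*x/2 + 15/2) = x - 5/2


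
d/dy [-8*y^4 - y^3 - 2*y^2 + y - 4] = -32*y^3 - 3*y^2 - 4*y + 1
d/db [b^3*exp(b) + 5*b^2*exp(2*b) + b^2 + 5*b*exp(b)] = b^3*exp(b) + 10*b^2*exp(2*b) + 3*b^2*exp(b) + 10*b*exp(2*b) + 5*b*exp(b) + 2*b + 5*exp(b)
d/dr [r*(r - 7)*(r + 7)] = 3*r^2 - 49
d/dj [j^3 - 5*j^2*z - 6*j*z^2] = 3*j^2 - 10*j*z - 6*z^2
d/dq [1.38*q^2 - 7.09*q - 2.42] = 2.76*q - 7.09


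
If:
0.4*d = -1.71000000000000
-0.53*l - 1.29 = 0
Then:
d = -4.28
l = -2.43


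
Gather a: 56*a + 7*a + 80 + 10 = 63*a + 90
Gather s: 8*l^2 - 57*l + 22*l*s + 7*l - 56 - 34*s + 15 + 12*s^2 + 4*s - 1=8*l^2 - 50*l + 12*s^2 + s*(22*l - 30) - 42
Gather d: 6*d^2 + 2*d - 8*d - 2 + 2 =6*d^2 - 6*d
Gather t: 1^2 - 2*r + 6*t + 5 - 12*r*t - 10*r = -12*r + t*(6 - 12*r) + 6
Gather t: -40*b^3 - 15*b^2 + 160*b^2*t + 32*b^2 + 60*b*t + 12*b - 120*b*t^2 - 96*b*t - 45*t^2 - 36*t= -40*b^3 + 17*b^2 + 12*b + t^2*(-120*b - 45) + t*(160*b^2 - 36*b - 36)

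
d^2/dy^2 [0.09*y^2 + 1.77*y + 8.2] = 0.180000000000000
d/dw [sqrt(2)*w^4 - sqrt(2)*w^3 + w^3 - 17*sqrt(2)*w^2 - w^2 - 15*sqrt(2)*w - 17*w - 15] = 4*sqrt(2)*w^3 - 3*sqrt(2)*w^2 + 3*w^2 - 34*sqrt(2)*w - 2*w - 15*sqrt(2) - 17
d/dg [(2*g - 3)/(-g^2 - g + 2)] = (-2*g^2 - 2*g + (2*g - 3)*(2*g + 1) + 4)/(g^2 + g - 2)^2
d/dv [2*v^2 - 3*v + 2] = 4*v - 3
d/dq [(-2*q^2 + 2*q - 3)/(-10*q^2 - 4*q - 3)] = 2*(14*q^2 - 24*q - 9)/(100*q^4 + 80*q^3 + 76*q^2 + 24*q + 9)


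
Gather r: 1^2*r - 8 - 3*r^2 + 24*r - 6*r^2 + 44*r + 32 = -9*r^2 + 69*r + 24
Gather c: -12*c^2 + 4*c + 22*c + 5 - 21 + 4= -12*c^2 + 26*c - 12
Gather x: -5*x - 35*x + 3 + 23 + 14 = 40 - 40*x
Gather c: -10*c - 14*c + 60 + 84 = 144 - 24*c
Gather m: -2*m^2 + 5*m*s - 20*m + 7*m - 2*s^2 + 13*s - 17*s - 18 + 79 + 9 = -2*m^2 + m*(5*s - 13) - 2*s^2 - 4*s + 70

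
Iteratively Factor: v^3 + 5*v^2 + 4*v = (v + 4)*(v^2 + v) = (v + 1)*(v + 4)*(v)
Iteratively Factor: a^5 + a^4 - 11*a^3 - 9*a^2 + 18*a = (a - 1)*(a^4 + 2*a^3 - 9*a^2 - 18*a) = (a - 3)*(a - 1)*(a^3 + 5*a^2 + 6*a) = a*(a - 3)*(a - 1)*(a^2 + 5*a + 6) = a*(a - 3)*(a - 1)*(a + 2)*(a + 3)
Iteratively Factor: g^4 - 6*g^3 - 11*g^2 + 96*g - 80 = (g - 1)*(g^3 - 5*g^2 - 16*g + 80) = (g - 4)*(g - 1)*(g^2 - g - 20) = (g - 4)*(g - 1)*(g + 4)*(g - 5)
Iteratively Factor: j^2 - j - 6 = (j + 2)*(j - 3)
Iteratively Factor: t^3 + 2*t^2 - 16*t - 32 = (t + 2)*(t^2 - 16) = (t + 2)*(t + 4)*(t - 4)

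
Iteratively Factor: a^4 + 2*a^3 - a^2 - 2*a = (a + 1)*(a^3 + a^2 - 2*a) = (a - 1)*(a + 1)*(a^2 + 2*a) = a*(a - 1)*(a + 1)*(a + 2)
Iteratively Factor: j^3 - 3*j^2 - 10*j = (j - 5)*(j^2 + 2*j) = j*(j - 5)*(j + 2)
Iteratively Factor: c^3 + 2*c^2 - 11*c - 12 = (c + 1)*(c^2 + c - 12) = (c - 3)*(c + 1)*(c + 4)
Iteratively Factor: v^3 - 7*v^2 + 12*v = (v - 4)*(v^2 - 3*v) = v*(v - 4)*(v - 3)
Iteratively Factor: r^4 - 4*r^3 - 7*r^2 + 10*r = (r + 2)*(r^3 - 6*r^2 + 5*r) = r*(r + 2)*(r^2 - 6*r + 5) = r*(r - 1)*(r + 2)*(r - 5)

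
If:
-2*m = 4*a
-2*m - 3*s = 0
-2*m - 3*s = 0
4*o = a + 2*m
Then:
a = 3*s/4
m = -3*s/2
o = -9*s/16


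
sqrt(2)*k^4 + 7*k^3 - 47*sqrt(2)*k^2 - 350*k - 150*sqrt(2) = (k - 5*sqrt(2))*(k + 3*sqrt(2))*(k + 5*sqrt(2))*(sqrt(2)*k + 1)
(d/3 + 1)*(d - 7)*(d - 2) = d^3/3 - 2*d^2 - 13*d/3 + 14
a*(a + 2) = a^2 + 2*a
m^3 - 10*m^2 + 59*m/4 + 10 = (m - 8)*(m - 5/2)*(m + 1/2)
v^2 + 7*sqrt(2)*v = v*(v + 7*sqrt(2))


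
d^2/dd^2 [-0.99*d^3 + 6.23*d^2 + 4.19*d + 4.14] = 12.46 - 5.94*d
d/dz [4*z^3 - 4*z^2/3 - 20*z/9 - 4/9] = 12*z^2 - 8*z/3 - 20/9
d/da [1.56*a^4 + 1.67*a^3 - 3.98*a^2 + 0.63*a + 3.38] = 6.24*a^3 + 5.01*a^2 - 7.96*a + 0.63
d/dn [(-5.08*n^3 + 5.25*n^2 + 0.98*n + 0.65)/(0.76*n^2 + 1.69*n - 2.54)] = (-3.8608*n^4 - 17.1704*n^3 + 46.8373*n^2 - 27.658*n - 3.5877)/(0.5776*n^4 + 2.5688*n^3 - 1.0047*n^2 - 8.5852*n + 6.4516)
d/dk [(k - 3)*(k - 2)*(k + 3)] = 3*k^2 - 4*k - 9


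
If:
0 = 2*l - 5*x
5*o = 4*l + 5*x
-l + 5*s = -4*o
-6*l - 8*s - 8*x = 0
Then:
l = 0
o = 0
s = 0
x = 0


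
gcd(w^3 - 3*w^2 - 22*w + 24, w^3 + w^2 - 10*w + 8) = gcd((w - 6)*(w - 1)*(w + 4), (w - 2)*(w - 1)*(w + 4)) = w^2 + 3*w - 4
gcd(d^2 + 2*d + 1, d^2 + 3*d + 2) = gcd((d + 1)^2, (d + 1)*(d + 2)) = d + 1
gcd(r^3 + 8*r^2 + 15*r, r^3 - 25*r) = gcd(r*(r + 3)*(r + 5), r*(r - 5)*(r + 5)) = r^2 + 5*r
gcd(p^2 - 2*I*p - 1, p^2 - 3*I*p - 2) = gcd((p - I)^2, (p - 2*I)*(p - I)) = p - I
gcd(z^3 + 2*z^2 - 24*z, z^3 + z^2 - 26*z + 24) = z^2 + 2*z - 24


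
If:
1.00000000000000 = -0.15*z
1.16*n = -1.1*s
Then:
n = -0.948275862068966*s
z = -6.67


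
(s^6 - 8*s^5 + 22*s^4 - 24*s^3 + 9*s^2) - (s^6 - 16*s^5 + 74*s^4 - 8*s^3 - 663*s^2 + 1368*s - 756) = 8*s^5 - 52*s^4 - 16*s^3 + 672*s^2 - 1368*s + 756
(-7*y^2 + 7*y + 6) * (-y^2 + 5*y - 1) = 7*y^4 - 42*y^3 + 36*y^2 + 23*y - 6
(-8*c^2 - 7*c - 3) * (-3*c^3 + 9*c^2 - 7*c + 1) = 24*c^5 - 51*c^4 + 2*c^3 + 14*c^2 + 14*c - 3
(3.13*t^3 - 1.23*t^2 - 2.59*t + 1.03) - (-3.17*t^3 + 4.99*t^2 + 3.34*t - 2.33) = 6.3*t^3 - 6.22*t^2 - 5.93*t + 3.36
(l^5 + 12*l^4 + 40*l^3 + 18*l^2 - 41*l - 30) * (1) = l^5 + 12*l^4 + 40*l^3 + 18*l^2 - 41*l - 30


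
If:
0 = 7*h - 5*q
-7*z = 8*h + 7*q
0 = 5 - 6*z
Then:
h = -175/534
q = -245/534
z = 5/6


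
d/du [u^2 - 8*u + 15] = 2*u - 8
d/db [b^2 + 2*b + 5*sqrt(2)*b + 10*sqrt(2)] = 2*b + 2 + 5*sqrt(2)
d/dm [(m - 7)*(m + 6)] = 2*m - 1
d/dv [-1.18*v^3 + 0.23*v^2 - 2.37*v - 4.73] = -3.54*v^2 + 0.46*v - 2.37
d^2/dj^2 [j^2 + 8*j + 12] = 2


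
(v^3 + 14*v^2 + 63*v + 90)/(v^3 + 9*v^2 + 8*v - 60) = (v + 3)/(v - 2)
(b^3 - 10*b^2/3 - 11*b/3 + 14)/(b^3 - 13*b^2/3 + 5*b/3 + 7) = (b + 2)/(b + 1)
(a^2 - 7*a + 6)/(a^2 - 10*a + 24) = (a - 1)/(a - 4)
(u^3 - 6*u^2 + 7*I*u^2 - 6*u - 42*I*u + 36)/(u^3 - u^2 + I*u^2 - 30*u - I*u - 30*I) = (u + 6*I)/(u + 5)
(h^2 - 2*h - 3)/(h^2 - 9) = (h + 1)/(h + 3)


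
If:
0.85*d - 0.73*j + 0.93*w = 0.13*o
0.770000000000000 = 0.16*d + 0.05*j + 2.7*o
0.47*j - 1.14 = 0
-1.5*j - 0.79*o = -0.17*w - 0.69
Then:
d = -25.54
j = 2.43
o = 1.75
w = 25.49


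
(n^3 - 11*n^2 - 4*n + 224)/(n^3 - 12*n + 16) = (n^2 - 15*n + 56)/(n^2 - 4*n + 4)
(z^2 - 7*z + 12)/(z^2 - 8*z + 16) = (z - 3)/(z - 4)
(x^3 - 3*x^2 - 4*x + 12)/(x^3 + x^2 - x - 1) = (x^3 - 3*x^2 - 4*x + 12)/(x^3 + x^2 - x - 1)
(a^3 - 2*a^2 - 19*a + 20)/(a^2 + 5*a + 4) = (a^2 - 6*a + 5)/(a + 1)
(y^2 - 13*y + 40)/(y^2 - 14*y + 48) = (y - 5)/(y - 6)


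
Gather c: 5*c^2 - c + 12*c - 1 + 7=5*c^2 + 11*c + 6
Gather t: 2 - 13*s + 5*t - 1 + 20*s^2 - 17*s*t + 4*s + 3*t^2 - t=20*s^2 - 9*s + 3*t^2 + t*(4 - 17*s) + 1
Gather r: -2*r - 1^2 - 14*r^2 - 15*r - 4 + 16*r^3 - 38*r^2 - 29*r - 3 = 16*r^3 - 52*r^2 - 46*r - 8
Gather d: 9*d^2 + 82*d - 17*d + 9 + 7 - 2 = 9*d^2 + 65*d + 14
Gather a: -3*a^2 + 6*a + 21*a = -3*a^2 + 27*a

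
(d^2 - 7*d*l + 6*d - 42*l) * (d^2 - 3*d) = d^4 - 7*d^3*l + 3*d^3 - 21*d^2*l - 18*d^2 + 126*d*l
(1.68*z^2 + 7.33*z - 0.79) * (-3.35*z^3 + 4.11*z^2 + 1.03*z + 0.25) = -5.628*z^5 - 17.6507*z^4 + 34.5032*z^3 + 4.723*z^2 + 1.0188*z - 0.1975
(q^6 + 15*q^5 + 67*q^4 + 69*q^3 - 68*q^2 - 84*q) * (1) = q^6 + 15*q^5 + 67*q^4 + 69*q^3 - 68*q^2 - 84*q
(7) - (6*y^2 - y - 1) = -6*y^2 + y + 8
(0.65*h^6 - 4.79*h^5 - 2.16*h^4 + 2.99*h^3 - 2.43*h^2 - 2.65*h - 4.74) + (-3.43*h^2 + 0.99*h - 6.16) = 0.65*h^6 - 4.79*h^5 - 2.16*h^4 + 2.99*h^3 - 5.86*h^2 - 1.66*h - 10.9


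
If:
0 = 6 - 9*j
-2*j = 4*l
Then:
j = 2/3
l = -1/3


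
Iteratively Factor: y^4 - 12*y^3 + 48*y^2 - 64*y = (y - 4)*(y^3 - 8*y^2 + 16*y) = (y - 4)^2*(y^2 - 4*y) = (y - 4)^3*(y)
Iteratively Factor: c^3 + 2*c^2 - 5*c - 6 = (c - 2)*(c^2 + 4*c + 3) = (c - 2)*(c + 3)*(c + 1)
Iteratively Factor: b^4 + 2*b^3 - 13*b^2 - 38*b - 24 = (b + 2)*(b^3 - 13*b - 12) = (b - 4)*(b + 2)*(b^2 + 4*b + 3) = (b - 4)*(b + 1)*(b + 2)*(b + 3)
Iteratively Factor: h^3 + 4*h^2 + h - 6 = (h + 3)*(h^2 + h - 2) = (h + 2)*(h + 3)*(h - 1)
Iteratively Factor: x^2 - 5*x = (x)*(x - 5)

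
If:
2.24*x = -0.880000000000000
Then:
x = -0.39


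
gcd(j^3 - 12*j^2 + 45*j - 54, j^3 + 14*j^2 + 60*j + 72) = 1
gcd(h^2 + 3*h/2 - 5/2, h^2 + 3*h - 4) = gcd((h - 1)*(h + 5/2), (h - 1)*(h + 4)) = h - 1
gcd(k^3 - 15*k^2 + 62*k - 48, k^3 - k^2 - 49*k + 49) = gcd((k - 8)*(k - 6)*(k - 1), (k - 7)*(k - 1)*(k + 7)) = k - 1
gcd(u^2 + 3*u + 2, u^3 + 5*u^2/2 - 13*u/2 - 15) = u + 2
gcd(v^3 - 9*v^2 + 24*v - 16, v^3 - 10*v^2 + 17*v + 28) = v - 4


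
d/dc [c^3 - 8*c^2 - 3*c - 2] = 3*c^2 - 16*c - 3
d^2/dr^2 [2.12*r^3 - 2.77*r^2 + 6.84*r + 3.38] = 12.72*r - 5.54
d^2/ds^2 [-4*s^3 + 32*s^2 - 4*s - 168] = 64 - 24*s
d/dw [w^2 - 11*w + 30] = 2*w - 11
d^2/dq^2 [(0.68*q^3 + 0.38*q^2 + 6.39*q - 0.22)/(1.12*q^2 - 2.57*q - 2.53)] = (8.88178419700125e-16*q^5 + 31.055176*q^3 + 31.333368*q^2 + 138.555384*q - 82.385094)/(1.404928*q^6 - 9.671424*q^5 + 12.671568*q^4 + 26.719519*q^3 - 28.624167*q^2 - 49.350939*q - 16.194277)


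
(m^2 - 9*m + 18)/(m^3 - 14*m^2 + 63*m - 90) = 1/(m - 5)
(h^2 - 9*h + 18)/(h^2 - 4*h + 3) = (h - 6)/(h - 1)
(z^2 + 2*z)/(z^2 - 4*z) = (z + 2)/(z - 4)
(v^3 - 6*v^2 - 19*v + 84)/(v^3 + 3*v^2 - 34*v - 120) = (v^2 - 10*v + 21)/(v^2 - v - 30)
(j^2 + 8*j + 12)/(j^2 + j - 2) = (j + 6)/(j - 1)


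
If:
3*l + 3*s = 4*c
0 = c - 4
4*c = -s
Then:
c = 4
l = 64/3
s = -16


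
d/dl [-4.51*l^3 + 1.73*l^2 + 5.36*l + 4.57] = -13.53*l^2 + 3.46*l + 5.36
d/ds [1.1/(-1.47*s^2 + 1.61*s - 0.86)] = (3.234*s - 1.771)/(1.47*s^2 - 1.61*s + 0.86)^2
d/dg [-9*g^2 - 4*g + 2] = -18*g - 4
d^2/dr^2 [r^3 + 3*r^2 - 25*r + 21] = 6*r + 6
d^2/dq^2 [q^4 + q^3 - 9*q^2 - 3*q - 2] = 12*q^2 + 6*q - 18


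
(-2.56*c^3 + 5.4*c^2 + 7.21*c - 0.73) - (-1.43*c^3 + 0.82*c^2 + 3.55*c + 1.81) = -1.13*c^3 + 4.58*c^2 + 3.66*c - 2.54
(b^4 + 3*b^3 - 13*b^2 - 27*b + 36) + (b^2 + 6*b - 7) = b^4 + 3*b^3 - 12*b^2 - 21*b + 29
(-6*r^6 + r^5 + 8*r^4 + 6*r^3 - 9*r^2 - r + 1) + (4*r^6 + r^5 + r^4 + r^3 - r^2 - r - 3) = -2*r^6 + 2*r^5 + 9*r^4 + 7*r^3 - 10*r^2 - 2*r - 2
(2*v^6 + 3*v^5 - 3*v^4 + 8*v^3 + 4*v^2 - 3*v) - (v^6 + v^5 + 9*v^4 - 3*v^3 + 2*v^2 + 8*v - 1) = v^6 + 2*v^5 - 12*v^4 + 11*v^3 + 2*v^2 - 11*v + 1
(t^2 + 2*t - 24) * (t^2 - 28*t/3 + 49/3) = t^4 - 22*t^3/3 - 79*t^2/3 + 770*t/3 - 392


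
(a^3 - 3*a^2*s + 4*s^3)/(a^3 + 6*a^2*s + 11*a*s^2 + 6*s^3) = (a^2 - 4*a*s + 4*s^2)/(a^2 + 5*a*s + 6*s^2)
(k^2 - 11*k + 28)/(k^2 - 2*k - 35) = (k - 4)/(k + 5)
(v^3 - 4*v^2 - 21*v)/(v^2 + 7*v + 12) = v*(v - 7)/(v + 4)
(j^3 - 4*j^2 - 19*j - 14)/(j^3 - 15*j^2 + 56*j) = (j^2 + 3*j + 2)/(j*(j - 8))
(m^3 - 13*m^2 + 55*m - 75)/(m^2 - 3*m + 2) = (m^3 - 13*m^2 + 55*m - 75)/(m^2 - 3*m + 2)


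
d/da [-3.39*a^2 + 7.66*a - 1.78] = 7.66 - 6.78*a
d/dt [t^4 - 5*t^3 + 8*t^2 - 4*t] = 4*t^3 - 15*t^2 + 16*t - 4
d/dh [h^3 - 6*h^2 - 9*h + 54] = 3*h^2 - 12*h - 9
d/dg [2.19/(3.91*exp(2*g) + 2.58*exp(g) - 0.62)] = (-17.1258*exp(g) - 5.6502)*exp(g)/(3.91*exp(2*g) + 2.58*exp(g) - 0.62)^2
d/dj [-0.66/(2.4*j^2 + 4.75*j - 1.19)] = (3.168*j + 3.135)/(2.4*j^2 + 4.75*j - 1.19)^2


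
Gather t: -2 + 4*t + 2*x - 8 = 4*t + 2*x - 10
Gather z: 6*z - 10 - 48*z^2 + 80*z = -48*z^2 + 86*z - 10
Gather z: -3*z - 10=-3*z - 10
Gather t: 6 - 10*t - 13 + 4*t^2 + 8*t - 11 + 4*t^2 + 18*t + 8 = 8*t^2 + 16*t - 10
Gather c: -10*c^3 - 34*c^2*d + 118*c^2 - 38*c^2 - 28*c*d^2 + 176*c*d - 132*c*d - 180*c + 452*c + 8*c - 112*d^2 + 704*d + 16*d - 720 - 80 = -10*c^3 + c^2*(80 - 34*d) + c*(-28*d^2 + 44*d + 280) - 112*d^2 + 720*d - 800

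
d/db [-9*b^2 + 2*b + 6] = 2 - 18*b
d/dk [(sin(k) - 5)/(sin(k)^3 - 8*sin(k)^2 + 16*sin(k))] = (15*sin(k) + cos(2*k) - 21)*cos(k)/((sin(k) - 4)^3*sin(k)^2)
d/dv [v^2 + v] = 2*v + 1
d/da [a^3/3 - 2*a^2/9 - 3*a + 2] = a^2 - 4*a/9 - 3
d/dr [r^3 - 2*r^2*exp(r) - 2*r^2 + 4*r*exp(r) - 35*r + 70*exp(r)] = -2*r^2*exp(r) + 3*r^2 - 4*r + 74*exp(r) - 35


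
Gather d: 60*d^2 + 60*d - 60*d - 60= 60*d^2 - 60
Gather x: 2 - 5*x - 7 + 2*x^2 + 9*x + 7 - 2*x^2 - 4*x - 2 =0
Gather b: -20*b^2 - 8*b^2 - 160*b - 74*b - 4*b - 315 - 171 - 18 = -28*b^2 - 238*b - 504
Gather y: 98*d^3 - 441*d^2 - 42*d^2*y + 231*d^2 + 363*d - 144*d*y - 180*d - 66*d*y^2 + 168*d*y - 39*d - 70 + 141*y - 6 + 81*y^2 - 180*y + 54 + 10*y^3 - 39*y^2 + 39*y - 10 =98*d^3 - 210*d^2 + 144*d + 10*y^3 + y^2*(42 - 66*d) + y*(-42*d^2 + 24*d) - 32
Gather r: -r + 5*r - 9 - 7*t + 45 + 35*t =4*r + 28*t + 36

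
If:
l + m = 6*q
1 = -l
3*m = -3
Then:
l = -1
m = -1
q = -1/3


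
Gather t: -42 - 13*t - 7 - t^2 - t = -t^2 - 14*t - 49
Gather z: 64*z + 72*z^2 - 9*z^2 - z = 63*z^2 + 63*z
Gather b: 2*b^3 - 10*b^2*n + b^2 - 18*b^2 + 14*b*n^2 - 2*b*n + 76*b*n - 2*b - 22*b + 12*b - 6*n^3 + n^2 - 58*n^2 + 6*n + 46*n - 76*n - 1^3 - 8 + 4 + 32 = 2*b^3 + b^2*(-10*n - 17) + b*(14*n^2 + 74*n - 12) - 6*n^3 - 57*n^2 - 24*n + 27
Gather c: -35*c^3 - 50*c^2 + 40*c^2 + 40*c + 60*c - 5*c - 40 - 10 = -35*c^3 - 10*c^2 + 95*c - 50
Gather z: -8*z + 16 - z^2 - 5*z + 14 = -z^2 - 13*z + 30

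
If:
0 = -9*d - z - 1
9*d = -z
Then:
No Solution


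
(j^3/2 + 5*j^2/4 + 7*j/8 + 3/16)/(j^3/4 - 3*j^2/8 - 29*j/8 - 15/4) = (4*j^2 + 4*j + 1)/(2*(j^2 - 3*j - 10))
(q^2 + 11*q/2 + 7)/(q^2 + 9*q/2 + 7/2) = (q + 2)/(q + 1)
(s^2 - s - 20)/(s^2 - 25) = (s + 4)/(s + 5)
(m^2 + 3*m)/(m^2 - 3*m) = (m + 3)/(m - 3)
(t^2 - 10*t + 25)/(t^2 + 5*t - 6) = (t^2 - 10*t + 25)/(t^2 + 5*t - 6)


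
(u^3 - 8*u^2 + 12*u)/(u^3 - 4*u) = (u - 6)/(u + 2)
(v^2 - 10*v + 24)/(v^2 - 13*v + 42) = (v - 4)/(v - 7)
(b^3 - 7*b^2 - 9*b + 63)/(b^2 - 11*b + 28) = (b^2 - 9)/(b - 4)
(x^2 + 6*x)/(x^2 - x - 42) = x/(x - 7)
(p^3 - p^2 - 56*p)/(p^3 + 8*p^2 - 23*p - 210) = p*(p - 8)/(p^2 + p - 30)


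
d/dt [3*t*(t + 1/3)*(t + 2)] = 9*t^2 + 14*t + 2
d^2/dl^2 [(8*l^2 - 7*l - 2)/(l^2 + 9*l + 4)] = 2*(-79*l^3 - 102*l^2 + 30*l + 226)/(l^6 + 27*l^5 + 255*l^4 + 945*l^3 + 1020*l^2 + 432*l + 64)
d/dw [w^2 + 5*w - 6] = 2*w + 5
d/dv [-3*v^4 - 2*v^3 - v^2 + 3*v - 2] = -12*v^3 - 6*v^2 - 2*v + 3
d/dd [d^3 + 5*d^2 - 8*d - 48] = 3*d^2 + 10*d - 8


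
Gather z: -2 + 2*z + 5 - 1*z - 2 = z + 1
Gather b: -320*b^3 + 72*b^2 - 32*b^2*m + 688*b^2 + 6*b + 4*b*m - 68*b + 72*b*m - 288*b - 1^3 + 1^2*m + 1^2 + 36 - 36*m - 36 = -320*b^3 + b^2*(760 - 32*m) + b*(76*m - 350) - 35*m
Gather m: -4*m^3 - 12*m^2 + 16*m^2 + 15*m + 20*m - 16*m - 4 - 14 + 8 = -4*m^3 + 4*m^2 + 19*m - 10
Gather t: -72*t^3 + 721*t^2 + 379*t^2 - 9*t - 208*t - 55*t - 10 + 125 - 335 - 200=-72*t^3 + 1100*t^2 - 272*t - 420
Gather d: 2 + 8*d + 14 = 8*d + 16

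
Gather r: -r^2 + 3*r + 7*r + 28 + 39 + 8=-r^2 + 10*r + 75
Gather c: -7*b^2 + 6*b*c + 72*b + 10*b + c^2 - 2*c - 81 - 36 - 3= -7*b^2 + 82*b + c^2 + c*(6*b - 2) - 120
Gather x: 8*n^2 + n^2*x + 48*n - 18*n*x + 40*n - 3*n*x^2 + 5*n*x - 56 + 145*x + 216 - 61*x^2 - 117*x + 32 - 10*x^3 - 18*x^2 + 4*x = 8*n^2 + 88*n - 10*x^3 + x^2*(-3*n - 79) + x*(n^2 - 13*n + 32) + 192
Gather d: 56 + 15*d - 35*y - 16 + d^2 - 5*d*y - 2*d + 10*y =d^2 + d*(13 - 5*y) - 25*y + 40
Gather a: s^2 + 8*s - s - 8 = s^2 + 7*s - 8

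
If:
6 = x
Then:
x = 6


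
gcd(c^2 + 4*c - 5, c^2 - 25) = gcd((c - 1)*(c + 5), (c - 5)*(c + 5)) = c + 5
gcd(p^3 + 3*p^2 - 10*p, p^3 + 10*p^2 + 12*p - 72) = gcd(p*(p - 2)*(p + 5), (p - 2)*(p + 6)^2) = p - 2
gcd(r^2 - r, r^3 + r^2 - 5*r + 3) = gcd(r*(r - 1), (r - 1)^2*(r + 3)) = r - 1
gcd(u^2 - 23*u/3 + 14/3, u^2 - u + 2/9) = u - 2/3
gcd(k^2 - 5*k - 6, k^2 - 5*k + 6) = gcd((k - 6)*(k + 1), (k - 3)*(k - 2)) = 1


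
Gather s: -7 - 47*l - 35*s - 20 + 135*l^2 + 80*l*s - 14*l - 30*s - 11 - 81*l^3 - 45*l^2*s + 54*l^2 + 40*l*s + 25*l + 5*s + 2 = -81*l^3 + 189*l^2 - 36*l + s*(-45*l^2 + 120*l - 60) - 36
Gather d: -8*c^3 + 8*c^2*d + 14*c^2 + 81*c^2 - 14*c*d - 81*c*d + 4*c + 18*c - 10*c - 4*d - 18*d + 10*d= -8*c^3 + 95*c^2 + 12*c + d*(8*c^2 - 95*c - 12)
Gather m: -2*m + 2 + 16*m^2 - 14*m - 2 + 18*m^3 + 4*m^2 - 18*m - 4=18*m^3 + 20*m^2 - 34*m - 4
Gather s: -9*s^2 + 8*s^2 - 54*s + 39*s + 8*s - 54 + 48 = -s^2 - 7*s - 6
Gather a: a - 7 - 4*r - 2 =a - 4*r - 9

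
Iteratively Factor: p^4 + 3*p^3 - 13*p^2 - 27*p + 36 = (p + 3)*(p^3 - 13*p + 12) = (p - 1)*(p + 3)*(p^2 + p - 12) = (p - 1)*(p + 3)*(p + 4)*(p - 3)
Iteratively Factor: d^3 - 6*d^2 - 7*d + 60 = (d - 4)*(d^2 - 2*d - 15) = (d - 5)*(d - 4)*(d + 3)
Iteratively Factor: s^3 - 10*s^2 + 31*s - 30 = (s - 3)*(s^2 - 7*s + 10) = (s - 3)*(s - 2)*(s - 5)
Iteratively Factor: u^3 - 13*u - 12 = (u + 3)*(u^2 - 3*u - 4) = (u + 1)*(u + 3)*(u - 4)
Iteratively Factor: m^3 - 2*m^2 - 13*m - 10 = (m + 1)*(m^2 - 3*m - 10) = (m - 5)*(m + 1)*(m + 2)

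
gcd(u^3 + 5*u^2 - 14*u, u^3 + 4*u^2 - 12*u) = u^2 - 2*u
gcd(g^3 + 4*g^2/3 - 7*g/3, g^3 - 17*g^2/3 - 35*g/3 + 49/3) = g^2 + 4*g/3 - 7/3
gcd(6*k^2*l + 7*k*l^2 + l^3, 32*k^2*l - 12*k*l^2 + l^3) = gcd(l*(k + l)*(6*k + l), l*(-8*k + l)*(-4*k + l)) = l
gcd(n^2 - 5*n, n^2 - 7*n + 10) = n - 5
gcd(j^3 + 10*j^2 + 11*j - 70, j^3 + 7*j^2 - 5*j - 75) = j + 5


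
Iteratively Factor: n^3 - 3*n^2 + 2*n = (n)*(n^2 - 3*n + 2) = n*(n - 1)*(n - 2)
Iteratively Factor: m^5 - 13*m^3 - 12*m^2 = (m)*(m^4 - 13*m^2 - 12*m) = m*(m - 4)*(m^3 + 4*m^2 + 3*m) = m*(m - 4)*(m + 1)*(m^2 + 3*m) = m*(m - 4)*(m + 1)*(m + 3)*(m)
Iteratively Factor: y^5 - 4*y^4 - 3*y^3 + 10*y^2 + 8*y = (y - 4)*(y^4 - 3*y^2 - 2*y) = y*(y - 4)*(y^3 - 3*y - 2) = y*(y - 4)*(y + 1)*(y^2 - y - 2) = y*(y - 4)*(y - 2)*(y + 1)*(y + 1)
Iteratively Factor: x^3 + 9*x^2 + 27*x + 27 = (x + 3)*(x^2 + 6*x + 9) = (x + 3)^2*(x + 3)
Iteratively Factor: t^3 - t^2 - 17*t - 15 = (t + 1)*(t^2 - 2*t - 15) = (t - 5)*(t + 1)*(t + 3)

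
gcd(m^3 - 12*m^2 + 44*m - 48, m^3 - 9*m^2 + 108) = m - 6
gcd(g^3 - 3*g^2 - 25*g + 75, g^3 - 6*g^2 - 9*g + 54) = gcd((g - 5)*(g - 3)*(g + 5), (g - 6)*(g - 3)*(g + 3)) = g - 3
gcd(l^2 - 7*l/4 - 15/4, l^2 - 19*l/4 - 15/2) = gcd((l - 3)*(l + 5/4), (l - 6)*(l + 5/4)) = l + 5/4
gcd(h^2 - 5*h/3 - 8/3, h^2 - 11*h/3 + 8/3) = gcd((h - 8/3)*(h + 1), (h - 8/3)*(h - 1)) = h - 8/3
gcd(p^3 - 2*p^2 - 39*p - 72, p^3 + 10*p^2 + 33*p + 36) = p^2 + 6*p + 9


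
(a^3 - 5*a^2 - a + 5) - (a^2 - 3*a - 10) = a^3 - 6*a^2 + 2*a + 15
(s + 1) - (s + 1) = 0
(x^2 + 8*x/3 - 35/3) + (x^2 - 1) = 2*x^2 + 8*x/3 - 38/3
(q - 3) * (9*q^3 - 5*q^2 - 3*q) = 9*q^4 - 32*q^3 + 12*q^2 + 9*q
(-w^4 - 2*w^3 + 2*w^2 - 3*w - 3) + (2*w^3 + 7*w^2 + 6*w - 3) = -w^4 + 9*w^2 + 3*w - 6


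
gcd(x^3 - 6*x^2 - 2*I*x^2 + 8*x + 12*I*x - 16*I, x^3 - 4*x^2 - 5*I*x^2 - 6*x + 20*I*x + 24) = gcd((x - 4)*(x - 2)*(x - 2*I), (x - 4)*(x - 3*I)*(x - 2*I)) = x^2 + x*(-4 - 2*I) + 8*I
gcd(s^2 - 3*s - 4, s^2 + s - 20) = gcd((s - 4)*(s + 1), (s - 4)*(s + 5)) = s - 4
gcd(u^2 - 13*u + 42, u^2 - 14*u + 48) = u - 6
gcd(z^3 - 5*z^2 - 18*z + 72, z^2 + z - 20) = 1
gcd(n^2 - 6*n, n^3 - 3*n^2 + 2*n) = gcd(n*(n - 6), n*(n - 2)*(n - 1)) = n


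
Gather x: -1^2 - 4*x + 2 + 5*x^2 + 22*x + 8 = 5*x^2 + 18*x + 9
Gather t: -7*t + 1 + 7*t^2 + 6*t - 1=7*t^2 - t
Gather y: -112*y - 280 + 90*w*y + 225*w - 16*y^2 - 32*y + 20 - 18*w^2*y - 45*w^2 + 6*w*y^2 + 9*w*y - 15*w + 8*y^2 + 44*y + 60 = -45*w^2 + 210*w + y^2*(6*w - 8) + y*(-18*w^2 + 99*w - 100) - 200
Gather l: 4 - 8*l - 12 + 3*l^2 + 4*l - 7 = 3*l^2 - 4*l - 15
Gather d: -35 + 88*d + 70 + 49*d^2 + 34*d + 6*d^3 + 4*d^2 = 6*d^3 + 53*d^2 + 122*d + 35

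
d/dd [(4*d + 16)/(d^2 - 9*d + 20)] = 4*(-d^2 - 8*d + 56)/(d^4 - 18*d^3 + 121*d^2 - 360*d + 400)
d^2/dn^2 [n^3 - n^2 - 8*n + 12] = 6*n - 2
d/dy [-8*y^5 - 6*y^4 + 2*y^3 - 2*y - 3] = -40*y^4 - 24*y^3 + 6*y^2 - 2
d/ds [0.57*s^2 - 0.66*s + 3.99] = 1.14*s - 0.66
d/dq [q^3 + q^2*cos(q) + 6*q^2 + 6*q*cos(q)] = -q^2*sin(q) + 3*q^2 - 6*q*sin(q) + 2*q*cos(q) + 12*q + 6*cos(q)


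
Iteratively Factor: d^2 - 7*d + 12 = (d - 3)*(d - 4)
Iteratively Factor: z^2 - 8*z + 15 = (z - 3)*(z - 5)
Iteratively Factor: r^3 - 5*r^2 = (r)*(r^2 - 5*r) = r*(r - 5)*(r)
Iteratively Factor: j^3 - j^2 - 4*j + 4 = (j - 1)*(j^2 - 4) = (j - 2)*(j - 1)*(j + 2)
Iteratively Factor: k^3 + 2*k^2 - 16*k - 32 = (k - 4)*(k^2 + 6*k + 8) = (k - 4)*(k + 2)*(k + 4)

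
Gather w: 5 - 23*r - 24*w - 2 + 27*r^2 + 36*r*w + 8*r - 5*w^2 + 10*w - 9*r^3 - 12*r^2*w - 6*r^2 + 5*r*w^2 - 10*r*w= -9*r^3 + 21*r^2 - 15*r + w^2*(5*r - 5) + w*(-12*r^2 + 26*r - 14) + 3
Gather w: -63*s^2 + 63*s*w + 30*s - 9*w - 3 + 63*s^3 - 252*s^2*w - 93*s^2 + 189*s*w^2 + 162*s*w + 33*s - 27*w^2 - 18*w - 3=63*s^3 - 156*s^2 + 63*s + w^2*(189*s - 27) + w*(-252*s^2 + 225*s - 27) - 6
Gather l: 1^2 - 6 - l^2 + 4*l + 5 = -l^2 + 4*l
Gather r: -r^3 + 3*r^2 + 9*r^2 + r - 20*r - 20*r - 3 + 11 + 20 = -r^3 + 12*r^2 - 39*r + 28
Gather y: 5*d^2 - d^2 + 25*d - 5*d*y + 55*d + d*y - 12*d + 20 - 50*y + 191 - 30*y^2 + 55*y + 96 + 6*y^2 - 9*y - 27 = 4*d^2 + 68*d - 24*y^2 + y*(-4*d - 4) + 280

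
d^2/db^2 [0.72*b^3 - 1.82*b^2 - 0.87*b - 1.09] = 4.32*b - 3.64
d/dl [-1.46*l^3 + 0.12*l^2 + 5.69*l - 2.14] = -4.38*l^2 + 0.24*l + 5.69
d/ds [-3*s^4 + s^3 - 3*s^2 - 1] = 3*s*(-4*s^2 + s - 2)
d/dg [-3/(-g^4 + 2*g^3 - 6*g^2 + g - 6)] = 3*(-4*g^3 + 6*g^2 - 12*g + 1)/(g^4 - 2*g^3 + 6*g^2 - g + 6)^2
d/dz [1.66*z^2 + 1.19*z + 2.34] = 3.32*z + 1.19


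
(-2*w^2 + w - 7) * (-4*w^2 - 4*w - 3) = 8*w^4 + 4*w^3 + 30*w^2 + 25*w + 21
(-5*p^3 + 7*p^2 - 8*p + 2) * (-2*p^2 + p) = 10*p^5 - 19*p^4 + 23*p^3 - 12*p^2 + 2*p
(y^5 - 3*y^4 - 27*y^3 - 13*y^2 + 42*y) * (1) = y^5 - 3*y^4 - 27*y^3 - 13*y^2 + 42*y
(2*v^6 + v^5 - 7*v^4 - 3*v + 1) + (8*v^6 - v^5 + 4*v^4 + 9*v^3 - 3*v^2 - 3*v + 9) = 10*v^6 - 3*v^4 + 9*v^3 - 3*v^2 - 6*v + 10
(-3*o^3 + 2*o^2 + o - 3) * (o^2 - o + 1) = -3*o^5 + 5*o^4 - 4*o^3 - 2*o^2 + 4*o - 3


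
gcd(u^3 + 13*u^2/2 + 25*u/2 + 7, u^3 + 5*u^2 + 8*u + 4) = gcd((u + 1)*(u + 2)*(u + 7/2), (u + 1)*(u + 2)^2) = u^2 + 3*u + 2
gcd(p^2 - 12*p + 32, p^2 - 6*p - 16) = p - 8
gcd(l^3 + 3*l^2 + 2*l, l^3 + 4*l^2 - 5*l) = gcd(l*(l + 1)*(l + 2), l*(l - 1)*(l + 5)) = l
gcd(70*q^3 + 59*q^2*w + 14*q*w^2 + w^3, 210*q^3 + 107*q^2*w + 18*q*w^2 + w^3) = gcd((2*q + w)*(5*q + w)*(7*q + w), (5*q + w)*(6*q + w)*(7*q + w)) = 35*q^2 + 12*q*w + w^2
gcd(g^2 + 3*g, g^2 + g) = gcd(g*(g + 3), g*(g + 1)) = g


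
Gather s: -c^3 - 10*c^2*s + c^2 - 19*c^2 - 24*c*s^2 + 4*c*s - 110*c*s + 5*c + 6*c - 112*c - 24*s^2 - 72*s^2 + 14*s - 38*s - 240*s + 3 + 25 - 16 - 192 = -c^3 - 18*c^2 - 101*c + s^2*(-24*c - 96) + s*(-10*c^2 - 106*c - 264) - 180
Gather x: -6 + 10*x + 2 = 10*x - 4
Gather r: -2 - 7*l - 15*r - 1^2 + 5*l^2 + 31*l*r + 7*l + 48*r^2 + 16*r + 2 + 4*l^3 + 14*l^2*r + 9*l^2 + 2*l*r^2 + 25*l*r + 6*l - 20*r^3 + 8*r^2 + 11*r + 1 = 4*l^3 + 14*l^2 + 6*l - 20*r^3 + r^2*(2*l + 56) + r*(14*l^2 + 56*l + 12)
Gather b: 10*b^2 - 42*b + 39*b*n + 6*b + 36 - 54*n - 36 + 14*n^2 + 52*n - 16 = 10*b^2 + b*(39*n - 36) + 14*n^2 - 2*n - 16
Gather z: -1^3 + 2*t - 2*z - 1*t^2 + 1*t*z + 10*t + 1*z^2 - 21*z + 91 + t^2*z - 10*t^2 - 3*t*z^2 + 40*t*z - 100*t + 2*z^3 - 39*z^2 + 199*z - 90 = -11*t^2 - 88*t + 2*z^3 + z^2*(-3*t - 38) + z*(t^2 + 41*t + 176)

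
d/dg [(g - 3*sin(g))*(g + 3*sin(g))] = 2*g - 9*sin(2*g)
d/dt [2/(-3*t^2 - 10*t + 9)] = 4*(3*t + 5)/(3*t^2 + 10*t - 9)^2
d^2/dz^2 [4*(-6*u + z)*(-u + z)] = 8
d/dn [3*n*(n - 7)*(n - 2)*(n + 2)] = 12*n^3 - 63*n^2 - 24*n + 84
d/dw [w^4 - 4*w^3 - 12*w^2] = 4*w*(w^2 - 3*w - 6)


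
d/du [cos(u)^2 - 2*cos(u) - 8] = 2*(1 - cos(u))*sin(u)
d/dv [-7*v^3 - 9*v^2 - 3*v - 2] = -21*v^2 - 18*v - 3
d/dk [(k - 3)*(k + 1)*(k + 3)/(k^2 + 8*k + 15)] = (k^2 + 10*k - 7)/(k^2 + 10*k + 25)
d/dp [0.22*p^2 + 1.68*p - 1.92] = 0.44*p + 1.68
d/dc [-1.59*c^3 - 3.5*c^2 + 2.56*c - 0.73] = -4.77*c^2 - 7.0*c + 2.56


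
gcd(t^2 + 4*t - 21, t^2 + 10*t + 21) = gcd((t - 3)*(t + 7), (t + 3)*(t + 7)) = t + 7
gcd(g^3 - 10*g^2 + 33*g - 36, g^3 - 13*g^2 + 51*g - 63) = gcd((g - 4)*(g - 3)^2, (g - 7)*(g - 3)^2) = g^2 - 6*g + 9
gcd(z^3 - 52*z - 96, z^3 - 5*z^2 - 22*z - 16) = z^2 - 6*z - 16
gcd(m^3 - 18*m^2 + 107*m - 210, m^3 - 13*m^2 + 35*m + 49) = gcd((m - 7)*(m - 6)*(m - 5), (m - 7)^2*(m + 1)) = m - 7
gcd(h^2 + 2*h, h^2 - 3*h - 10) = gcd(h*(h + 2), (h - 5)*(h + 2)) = h + 2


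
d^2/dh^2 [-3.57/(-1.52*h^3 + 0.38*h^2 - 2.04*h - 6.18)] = ((2.7132 - 32.5584*h)*(1.52*h^3 - 0.38*h^2 + 2.04*h + 6.18) + 3.57*(4.56*h^2 - 0.76*h + 2.04)*(9.12*h^2 - 1.52*h + 4.08))/(1.52*h^3 - 0.38*h^2 + 2.04*h + 6.18)^3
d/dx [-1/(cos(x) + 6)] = -sin(x)/(cos(x) + 6)^2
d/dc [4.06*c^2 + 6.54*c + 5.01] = 8.12*c + 6.54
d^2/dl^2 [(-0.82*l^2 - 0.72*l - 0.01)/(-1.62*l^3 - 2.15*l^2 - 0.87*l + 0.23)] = (4.304016*l^6 + 11.337408*l^5 + 8.42724000000001*l^4 + 6.39397200000001*l^3 + 6.014118*l^2 + 2.270826*l + 0.399928)/(4.251528*l^9 + 16.92738*l^8 + 29.315034*l^7 + 26.308799*l^6 + 10.936719*l^5 - 0.252492000000001*l^4 - 1.665693*l^3 - 0.181056*l^2 + 0.138069*l - 0.012167)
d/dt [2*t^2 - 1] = 4*t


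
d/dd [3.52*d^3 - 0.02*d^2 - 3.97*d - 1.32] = 10.56*d^2 - 0.04*d - 3.97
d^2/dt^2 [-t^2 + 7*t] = -2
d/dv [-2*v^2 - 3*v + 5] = -4*v - 3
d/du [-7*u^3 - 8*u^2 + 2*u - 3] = -21*u^2 - 16*u + 2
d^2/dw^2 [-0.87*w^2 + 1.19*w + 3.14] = -1.74000000000000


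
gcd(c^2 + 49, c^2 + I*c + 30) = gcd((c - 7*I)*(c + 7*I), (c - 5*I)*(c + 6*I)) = 1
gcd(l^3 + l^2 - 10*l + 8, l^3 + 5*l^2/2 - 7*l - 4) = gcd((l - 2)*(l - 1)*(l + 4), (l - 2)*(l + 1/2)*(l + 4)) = l^2 + 2*l - 8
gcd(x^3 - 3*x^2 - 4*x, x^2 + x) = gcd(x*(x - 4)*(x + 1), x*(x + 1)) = x^2 + x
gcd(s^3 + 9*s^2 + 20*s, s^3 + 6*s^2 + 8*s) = s^2 + 4*s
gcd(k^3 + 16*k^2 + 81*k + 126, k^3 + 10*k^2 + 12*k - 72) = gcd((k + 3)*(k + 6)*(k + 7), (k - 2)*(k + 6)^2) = k + 6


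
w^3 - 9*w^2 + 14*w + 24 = (w - 6)*(w - 4)*(w + 1)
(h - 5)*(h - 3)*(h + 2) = h^3 - 6*h^2 - h + 30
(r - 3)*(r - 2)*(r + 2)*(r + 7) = r^4 + 4*r^3 - 25*r^2 - 16*r + 84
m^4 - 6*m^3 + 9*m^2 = m^2*(m - 3)^2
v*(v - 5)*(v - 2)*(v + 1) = v^4 - 6*v^3 + 3*v^2 + 10*v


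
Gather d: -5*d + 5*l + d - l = -4*d + 4*l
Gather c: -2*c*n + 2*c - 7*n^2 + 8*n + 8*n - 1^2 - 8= c*(2 - 2*n) - 7*n^2 + 16*n - 9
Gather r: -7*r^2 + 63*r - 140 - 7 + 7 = -7*r^2 + 63*r - 140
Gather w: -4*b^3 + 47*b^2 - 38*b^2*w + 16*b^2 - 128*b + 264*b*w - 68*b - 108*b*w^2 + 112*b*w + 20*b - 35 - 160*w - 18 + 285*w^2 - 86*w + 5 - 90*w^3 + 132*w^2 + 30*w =-4*b^3 + 63*b^2 - 176*b - 90*w^3 + w^2*(417 - 108*b) + w*(-38*b^2 + 376*b - 216) - 48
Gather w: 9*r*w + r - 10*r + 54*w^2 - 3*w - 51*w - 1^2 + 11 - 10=-9*r + 54*w^2 + w*(9*r - 54)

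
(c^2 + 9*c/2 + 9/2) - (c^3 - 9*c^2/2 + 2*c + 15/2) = -c^3 + 11*c^2/2 + 5*c/2 - 3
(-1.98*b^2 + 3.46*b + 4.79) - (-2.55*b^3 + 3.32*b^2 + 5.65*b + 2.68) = 2.55*b^3 - 5.3*b^2 - 2.19*b + 2.11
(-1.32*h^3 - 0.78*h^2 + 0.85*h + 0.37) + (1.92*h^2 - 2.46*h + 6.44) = -1.32*h^3 + 1.14*h^2 - 1.61*h + 6.81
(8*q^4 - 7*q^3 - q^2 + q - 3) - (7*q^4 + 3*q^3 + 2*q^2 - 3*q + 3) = q^4 - 10*q^3 - 3*q^2 + 4*q - 6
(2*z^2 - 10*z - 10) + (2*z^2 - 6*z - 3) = 4*z^2 - 16*z - 13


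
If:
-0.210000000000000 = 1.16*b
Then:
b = -0.18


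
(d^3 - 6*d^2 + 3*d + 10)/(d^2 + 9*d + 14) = (d^3 - 6*d^2 + 3*d + 10)/(d^2 + 9*d + 14)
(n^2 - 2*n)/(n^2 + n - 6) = n/(n + 3)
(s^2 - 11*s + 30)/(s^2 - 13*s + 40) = (s - 6)/(s - 8)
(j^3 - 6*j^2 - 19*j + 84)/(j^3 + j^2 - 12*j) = (j - 7)/j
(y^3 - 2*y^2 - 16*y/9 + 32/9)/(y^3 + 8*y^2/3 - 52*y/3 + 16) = (y + 4/3)/(y + 6)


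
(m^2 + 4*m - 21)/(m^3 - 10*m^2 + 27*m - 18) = (m + 7)/(m^2 - 7*m + 6)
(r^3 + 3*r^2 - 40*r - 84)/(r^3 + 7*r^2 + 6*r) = (r^3 + 3*r^2 - 40*r - 84)/(r*(r^2 + 7*r + 6))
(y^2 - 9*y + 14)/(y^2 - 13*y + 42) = (y - 2)/(y - 6)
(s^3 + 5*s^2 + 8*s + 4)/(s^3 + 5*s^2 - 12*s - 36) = (s^2 + 3*s + 2)/(s^2 + 3*s - 18)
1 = 1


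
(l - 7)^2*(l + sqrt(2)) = l^3 - 14*l^2 + sqrt(2)*l^2 - 14*sqrt(2)*l + 49*l + 49*sqrt(2)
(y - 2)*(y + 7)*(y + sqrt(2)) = y^3 + sqrt(2)*y^2 + 5*y^2 - 14*y + 5*sqrt(2)*y - 14*sqrt(2)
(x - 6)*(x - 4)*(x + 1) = x^3 - 9*x^2 + 14*x + 24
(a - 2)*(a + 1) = a^2 - a - 2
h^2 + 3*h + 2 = (h + 1)*(h + 2)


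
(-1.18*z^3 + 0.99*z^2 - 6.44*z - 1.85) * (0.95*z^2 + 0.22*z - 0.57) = -1.121*z^5 + 0.6809*z^4 - 5.2276*z^3 - 3.7386*z^2 + 3.2638*z + 1.0545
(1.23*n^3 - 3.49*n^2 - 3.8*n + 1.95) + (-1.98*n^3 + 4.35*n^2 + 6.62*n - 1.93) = -0.75*n^3 + 0.859999999999999*n^2 + 2.82*n + 0.02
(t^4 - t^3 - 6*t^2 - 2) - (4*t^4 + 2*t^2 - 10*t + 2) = -3*t^4 - t^3 - 8*t^2 + 10*t - 4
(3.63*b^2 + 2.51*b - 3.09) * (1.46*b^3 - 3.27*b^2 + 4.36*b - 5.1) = 5.2998*b^5 - 8.2055*b^4 + 3.1077*b^3 + 2.5349*b^2 - 26.2734*b + 15.759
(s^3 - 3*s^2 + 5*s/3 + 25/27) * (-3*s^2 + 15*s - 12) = -3*s^5 + 24*s^4 - 62*s^3 + 524*s^2/9 - 55*s/9 - 100/9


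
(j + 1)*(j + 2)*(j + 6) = j^3 + 9*j^2 + 20*j + 12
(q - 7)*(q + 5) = q^2 - 2*q - 35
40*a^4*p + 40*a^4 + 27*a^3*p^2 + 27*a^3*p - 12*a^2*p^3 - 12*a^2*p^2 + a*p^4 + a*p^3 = (-8*a + p)*(-5*a + p)*(a + p)*(a*p + a)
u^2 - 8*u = u*(u - 8)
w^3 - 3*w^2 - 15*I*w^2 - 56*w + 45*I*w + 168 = (w - 3)*(w - 8*I)*(w - 7*I)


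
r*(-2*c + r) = -2*c*r + r^2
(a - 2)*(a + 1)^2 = a^3 - 3*a - 2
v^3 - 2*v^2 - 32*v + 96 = (v - 4)^2*(v + 6)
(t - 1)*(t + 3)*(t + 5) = t^3 + 7*t^2 + 7*t - 15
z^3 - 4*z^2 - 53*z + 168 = (z - 8)*(z - 3)*(z + 7)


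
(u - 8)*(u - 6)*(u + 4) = u^3 - 10*u^2 - 8*u + 192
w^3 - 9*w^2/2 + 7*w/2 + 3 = (w - 3)*(w - 2)*(w + 1/2)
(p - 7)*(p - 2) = p^2 - 9*p + 14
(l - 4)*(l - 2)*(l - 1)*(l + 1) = l^4 - 6*l^3 + 7*l^2 + 6*l - 8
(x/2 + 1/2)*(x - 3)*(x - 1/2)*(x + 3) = x^4/2 + x^3/4 - 19*x^2/4 - 9*x/4 + 9/4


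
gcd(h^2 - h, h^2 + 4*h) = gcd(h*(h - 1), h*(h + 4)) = h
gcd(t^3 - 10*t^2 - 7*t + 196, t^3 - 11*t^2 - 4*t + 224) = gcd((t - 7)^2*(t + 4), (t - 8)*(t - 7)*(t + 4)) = t^2 - 3*t - 28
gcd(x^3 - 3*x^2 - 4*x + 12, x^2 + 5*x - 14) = x - 2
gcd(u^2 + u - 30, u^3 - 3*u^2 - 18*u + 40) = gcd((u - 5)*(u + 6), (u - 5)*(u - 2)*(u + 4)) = u - 5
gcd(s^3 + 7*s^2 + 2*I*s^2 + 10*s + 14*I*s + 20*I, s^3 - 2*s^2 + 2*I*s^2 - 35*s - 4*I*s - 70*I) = s^2 + s*(5 + 2*I) + 10*I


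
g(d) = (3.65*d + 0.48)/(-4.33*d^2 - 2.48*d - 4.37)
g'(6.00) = 0.02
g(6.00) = -0.13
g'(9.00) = 0.01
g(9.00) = -0.09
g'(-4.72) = 0.04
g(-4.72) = 0.19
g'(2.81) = 0.06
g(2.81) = -0.24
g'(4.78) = 0.03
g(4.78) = -0.16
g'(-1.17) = 0.04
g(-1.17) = 0.51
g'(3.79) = 0.04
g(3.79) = -0.19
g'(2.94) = 0.06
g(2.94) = -0.23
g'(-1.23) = 0.07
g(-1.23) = 0.51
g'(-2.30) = 0.13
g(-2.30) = 0.37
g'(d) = (3.65*d + 0.48)*(8.66*d + 2.48)/(-4.33*d^2 - 2.48*d - 4.37)^2 + 3.65/(-4.33*d^2 - 2.48*d - 4.37) = (15.8045*d^2 + 4.1568*d - 14.7601)/(18.7489*d^4 + 21.4768*d^3 + 43.9946*d^2 + 21.6752*d + 19.0969)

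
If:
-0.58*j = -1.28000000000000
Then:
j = 2.21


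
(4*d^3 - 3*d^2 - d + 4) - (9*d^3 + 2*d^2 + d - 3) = -5*d^3 - 5*d^2 - 2*d + 7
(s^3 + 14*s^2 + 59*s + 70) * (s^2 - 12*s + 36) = s^5 + 2*s^4 - 73*s^3 - 134*s^2 + 1284*s + 2520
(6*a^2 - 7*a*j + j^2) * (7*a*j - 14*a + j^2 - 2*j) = 42*a^3*j - 84*a^3 - 43*a^2*j^2 + 86*a^2*j + j^4 - 2*j^3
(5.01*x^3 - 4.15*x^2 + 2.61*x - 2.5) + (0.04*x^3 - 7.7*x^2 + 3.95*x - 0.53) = 5.05*x^3 - 11.85*x^2 + 6.56*x - 3.03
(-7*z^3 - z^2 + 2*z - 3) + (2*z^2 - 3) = -7*z^3 + z^2 + 2*z - 6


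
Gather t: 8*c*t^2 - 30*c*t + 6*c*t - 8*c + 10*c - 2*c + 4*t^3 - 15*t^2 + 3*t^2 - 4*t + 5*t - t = -24*c*t + 4*t^3 + t^2*(8*c - 12)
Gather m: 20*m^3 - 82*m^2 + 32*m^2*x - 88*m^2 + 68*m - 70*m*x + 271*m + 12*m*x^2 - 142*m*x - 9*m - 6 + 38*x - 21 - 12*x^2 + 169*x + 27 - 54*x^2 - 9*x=20*m^3 + m^2*(32*x - 170) + m*(12*x^2 - 212*x + 330) - 66*x^2 + 198*x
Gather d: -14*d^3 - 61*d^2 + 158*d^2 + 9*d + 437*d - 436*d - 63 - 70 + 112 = -14*d^3 + 97*d^2 + 10*d - 21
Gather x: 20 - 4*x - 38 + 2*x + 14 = -2*x - 4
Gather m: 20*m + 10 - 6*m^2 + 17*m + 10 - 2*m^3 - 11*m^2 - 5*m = -2*m^3 - 17*m^2 + 32*m + 20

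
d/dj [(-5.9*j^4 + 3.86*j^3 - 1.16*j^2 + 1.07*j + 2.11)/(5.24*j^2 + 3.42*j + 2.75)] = (-61.832*j^5 - 40.3076*j^4 - 38.4976*j^3 + 22.271*j^2 - 28.4928*j - 4.2737)/(27.4576*j^4 + 35.8416*j^3 + 40.5164*j^2 + 18.81*j + 7.5625)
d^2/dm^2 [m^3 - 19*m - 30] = 6*m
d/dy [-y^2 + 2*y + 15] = 2 - 2*y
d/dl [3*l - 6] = 3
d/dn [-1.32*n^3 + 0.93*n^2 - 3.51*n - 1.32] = -3.96*n^2 + 1.86*n - 3.51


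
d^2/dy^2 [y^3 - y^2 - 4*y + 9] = 6*y - 2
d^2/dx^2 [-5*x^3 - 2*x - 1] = -30*x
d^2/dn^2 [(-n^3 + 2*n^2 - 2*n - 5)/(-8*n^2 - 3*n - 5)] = 10*(29*n^3 + 249*n^2 + 39*n - 47)/(512*n^6 + 576*n^5 + 1176*n^4 + 747*n^3 + 735*n^2 + 225*n + 125)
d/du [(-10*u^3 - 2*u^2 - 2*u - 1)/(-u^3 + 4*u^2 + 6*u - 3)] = (-42*u^4 - 124*u^3 + 83*u^2 + 20*u + 12)/(u^6 - 8*u^5 + 4*u^4 + 54*u^3 + 12*u^2 - 36*u + 9)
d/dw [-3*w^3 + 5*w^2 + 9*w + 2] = -9*w^2 + 10*w + 9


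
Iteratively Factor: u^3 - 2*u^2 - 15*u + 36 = (u - 3)*(u^2 + u - 12) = (u - 3)*(u + 4)*(u - 3)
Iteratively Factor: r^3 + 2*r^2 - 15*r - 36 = (r + 3)*(r^2 - r - 12) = (r - 4)*(r + 3)*(r + 3)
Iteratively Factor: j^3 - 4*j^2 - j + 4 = (j + 1)*(j^2 - 5*j + 4) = (j - 1)*(j + 1)*(j - 4)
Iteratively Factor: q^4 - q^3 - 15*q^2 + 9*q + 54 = (q - 3)*(q^3 + 2*q^2 - 9*q - 18) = (q - 3)^2*(q^2 + 5*q + 6) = (q - 3)^2*(q + 3)*(q + 2)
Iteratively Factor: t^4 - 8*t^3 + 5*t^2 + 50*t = (t - 5)*(t^3 - 3*t^2 - 10*t) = (t - 5)*(t + 2)*(t^2 - 5*t) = (t - 5)^2*(t + 2)*(t)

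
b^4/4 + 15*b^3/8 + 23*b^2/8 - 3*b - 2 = (b/4 + 1)*(b - 1)*(b + 1/2)*(b + 4)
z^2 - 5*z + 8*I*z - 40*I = (z - 5)*(z + 8*I)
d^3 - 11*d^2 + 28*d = d*(d - 7)*(d - 4)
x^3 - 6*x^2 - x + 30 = (x - 5)*(x - 3)*(x + 2)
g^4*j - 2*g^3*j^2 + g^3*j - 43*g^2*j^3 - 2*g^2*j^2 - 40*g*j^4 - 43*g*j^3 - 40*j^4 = (g - 8*j)*(g + j)*(g + 5*j)*(g*j + j)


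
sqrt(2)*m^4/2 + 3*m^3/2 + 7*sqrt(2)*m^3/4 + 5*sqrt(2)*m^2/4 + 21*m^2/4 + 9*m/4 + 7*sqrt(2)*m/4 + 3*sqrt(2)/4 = (m + 1/2)*(m + 3)*(m + sqrt(2)/2)*(sqrt(2)*m/2 + 1)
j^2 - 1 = (j - 1)*(j + 1)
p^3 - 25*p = p*(p - 5)*(p + 5)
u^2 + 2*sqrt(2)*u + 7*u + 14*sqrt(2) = (u + 7)*(u + 2*sqrt(2))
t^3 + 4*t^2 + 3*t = t*(t + 1)*(t + 3)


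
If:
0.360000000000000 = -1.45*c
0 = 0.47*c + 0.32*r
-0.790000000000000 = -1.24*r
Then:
No Solution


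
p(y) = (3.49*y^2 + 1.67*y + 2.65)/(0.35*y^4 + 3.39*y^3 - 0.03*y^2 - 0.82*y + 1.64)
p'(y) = (6.98*y + 1.67)/(0.35*y^4 + 3.39*y^3 - 0.03*y^2 - 0.82*y + 1.64) + (3.49*y^2 + 1.67*y + 2.65)*(-1.4*y^3 - 10.17*y^2 + 0.06*y + 0.82)/(0.35*y^4 + 3.39*y^3 - 0.03*y^2 - 0.82*y + 1.64)^2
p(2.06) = 0.58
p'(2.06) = -0.44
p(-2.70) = -0.53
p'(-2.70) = -0.16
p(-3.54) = -0.44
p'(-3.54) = -0.06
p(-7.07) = -0.52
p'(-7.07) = 0.13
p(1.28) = 1.22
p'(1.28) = -1.43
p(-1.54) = -1.10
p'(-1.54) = -1.46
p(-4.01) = -0.42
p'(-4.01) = -0.03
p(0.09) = 1.80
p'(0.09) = 2.32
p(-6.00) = -0.43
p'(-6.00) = 0.05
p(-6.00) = -0.43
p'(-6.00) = 0.05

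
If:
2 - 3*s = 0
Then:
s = 2/3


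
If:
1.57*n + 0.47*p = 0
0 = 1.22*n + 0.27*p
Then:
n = 0.00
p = 0.00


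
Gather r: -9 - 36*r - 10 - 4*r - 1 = -40*r - 20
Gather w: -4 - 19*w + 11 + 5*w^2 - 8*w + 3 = 5*w^2 - 27*w + 10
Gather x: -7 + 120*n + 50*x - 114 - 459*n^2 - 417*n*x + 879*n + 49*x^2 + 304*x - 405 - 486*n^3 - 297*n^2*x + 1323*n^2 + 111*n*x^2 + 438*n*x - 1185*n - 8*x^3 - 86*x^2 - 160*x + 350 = -486*n^3 + 864*n^2 - 186*n - 8*x^3 + x^2*(111*n - 37) + x*(-297*n^2 + 21*n + 194) - 176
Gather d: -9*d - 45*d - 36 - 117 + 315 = 162 - 54*d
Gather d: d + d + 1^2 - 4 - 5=2*d - 8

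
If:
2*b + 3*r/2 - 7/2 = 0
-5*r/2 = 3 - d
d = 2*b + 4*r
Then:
No Solution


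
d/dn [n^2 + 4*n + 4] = 2*n + 4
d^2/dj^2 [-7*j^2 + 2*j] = -14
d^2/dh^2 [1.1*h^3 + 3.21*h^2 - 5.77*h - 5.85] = 6.6*h + 6.42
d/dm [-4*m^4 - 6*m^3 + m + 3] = -16*m^3 - 18*m^2 + 1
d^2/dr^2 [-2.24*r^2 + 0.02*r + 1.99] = -4.48000000000000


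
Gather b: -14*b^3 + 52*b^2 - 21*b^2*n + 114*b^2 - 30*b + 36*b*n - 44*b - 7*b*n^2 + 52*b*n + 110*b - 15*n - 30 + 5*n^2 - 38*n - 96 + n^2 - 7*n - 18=-14*b^3 + b^2*(166 - 21*n) + b*(-7*n^2 + 88*n + 36) + 6*n^2 - 60*n - 144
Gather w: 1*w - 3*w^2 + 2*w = -3*w^2 + 3*w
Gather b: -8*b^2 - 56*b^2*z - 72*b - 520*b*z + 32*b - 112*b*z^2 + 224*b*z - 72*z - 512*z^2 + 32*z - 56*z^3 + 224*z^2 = b^2*(-56*z - 8) + b*(-112*z^2 - 296*z - 40) - 56*z^3 - 288*z^2 - 40*z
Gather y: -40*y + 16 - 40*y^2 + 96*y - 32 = -40*y^2 + 56*y - 16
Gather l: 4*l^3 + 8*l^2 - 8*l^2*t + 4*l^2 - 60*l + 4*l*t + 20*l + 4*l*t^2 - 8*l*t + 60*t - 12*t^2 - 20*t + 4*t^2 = 4*l^3 + l^2*(12 - 8*t) + l*(4*t^2 - 4*t - 40) - 8*t^2 + 40*t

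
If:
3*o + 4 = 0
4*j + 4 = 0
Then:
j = -1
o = -4/3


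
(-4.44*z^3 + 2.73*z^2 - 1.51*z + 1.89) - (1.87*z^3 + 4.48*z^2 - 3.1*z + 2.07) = -6.31*z^3 - 1.75*z^2 + 1.59*z - 0.18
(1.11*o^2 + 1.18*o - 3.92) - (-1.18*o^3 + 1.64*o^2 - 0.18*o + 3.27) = 1.18*o^3 - 0.53*o^2 + 1.36*o - 7.19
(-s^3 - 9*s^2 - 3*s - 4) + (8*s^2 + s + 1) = -s^3 - s^2 - 2*s - 3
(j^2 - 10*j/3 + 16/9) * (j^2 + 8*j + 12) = j^4 + 14*j^3/3 - 116*j^2/9 - 232*j/9 + 64/3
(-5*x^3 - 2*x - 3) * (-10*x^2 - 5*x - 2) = 50*x^5 + 25*x^4 + 30*x^3 + 40*x^2 + 19*x + 6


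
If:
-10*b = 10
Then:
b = -1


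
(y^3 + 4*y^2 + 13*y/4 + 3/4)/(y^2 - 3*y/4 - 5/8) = 2*(2*y^2 + 7*y + 3)/(4*y - 5)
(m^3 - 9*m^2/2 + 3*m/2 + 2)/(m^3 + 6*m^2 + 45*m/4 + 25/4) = 2*(2*m^3 - 9*m^2 + 3*m + 4)/(4*m^3 + 24*m^2 + 45*m + 25)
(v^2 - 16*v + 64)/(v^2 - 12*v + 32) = (v - 8)/(v - 4)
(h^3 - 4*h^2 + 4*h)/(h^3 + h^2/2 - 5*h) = 2*(h - 2)/(2*h + 5)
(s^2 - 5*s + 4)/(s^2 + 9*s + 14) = (s^2 - 5*s + 4)/(s^2 + 9*s + 14)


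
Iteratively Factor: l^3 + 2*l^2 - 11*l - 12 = (l + 1)*(l^2 + l - 12) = (l + 1)*(l + 4)*(l - 3)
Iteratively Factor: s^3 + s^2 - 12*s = (s - 3)*(s^2 + 4*s) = s*(s - 3)*(s + 4)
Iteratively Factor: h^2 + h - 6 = (h + 3)*(h - 2)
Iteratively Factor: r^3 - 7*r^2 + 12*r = (r - 4)*(r^2 - 3*r) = (r - 4)*(r - 3)*(r)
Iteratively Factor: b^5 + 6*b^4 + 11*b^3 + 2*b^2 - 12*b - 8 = (b - 1)*(b^4 + 7*b^3 + 18*b^2 + 20*b + 8) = (b - 1)*(b + 2)*(b^3 + 5*b^2 + 8*b + 4) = (b - 1)*(b + 1)*(b + 2)*(b^2 + 4*b + 4) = (b - 1)*(b + 1)*(b + 2)^2*(b + 2)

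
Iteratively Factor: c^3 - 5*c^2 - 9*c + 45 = (c + 3)*(c^2 - 8*c + 15) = (c - 5)*(c + 3)*(c - 3)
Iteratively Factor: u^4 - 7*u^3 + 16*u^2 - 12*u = (u - 3)*(u^3 - 4*u^2 + 4*u) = u*(u - 3)*(u^2 - 4*u + 4) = u*(u - 3)*(u - 2)*(u - 2)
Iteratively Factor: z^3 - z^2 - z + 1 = (z - 1)*(z^2 - 1) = (z - 1)^2*(z + 1)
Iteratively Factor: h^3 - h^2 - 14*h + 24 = (h - 3)*(h^2 + 2*h - 8) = (h - 3)*(h + 4)*(h - 2)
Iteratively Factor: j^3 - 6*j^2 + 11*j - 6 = (j - 3)*(j^2 - 3*j + 2) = (j - 3)*(j - 2)*(j - 1)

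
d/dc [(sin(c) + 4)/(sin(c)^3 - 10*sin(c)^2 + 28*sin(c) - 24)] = 2*(-3*sin(c) + cos(c)^2 + 33)*cos(c)/((sin(c) - 6)^2*(sin(c) - 2)^3)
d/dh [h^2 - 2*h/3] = 2*h - 2/3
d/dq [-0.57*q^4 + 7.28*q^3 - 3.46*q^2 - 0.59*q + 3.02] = -2.28*q^3 + 21.84*q^2 - 6.92*q - 0.59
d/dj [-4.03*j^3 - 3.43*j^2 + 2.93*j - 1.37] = -12.09*j^2 - 6.86*j + 2.93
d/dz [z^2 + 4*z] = 2*z + 4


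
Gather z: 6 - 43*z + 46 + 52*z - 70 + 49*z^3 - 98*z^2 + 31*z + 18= 49*z^3 - 98*z^2 + 40*z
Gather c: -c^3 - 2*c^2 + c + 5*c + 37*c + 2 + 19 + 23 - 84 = -c^3 - 2*c^2 + 43*c - 40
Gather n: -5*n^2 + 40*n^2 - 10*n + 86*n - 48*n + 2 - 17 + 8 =35*n^2 + 28*n - 7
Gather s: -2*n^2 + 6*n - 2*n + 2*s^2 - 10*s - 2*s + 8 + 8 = -2*n^2 + 4*n + 2*s^2 - 12*s + 16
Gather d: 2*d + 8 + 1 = 2*d + 9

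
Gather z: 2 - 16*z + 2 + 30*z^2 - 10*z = 30*z^2 - 26*z + 4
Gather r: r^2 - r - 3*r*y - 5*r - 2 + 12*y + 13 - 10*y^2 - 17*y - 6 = r^2 + r*(-3*y - 6) - 10*y^2 - 5*y + 5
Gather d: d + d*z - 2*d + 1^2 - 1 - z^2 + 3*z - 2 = d*(z - 1) - z^2 + 3*z - 2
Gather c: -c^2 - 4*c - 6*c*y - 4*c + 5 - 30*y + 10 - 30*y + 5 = -c^2 + c*(-6*y - 8) - 60*y + 20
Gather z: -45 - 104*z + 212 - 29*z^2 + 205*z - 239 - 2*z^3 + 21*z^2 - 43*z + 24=-2*z^3 - 8*z^2 + 58*z - 48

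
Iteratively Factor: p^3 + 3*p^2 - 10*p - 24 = (p - 3)*(p^2 + 6*p + 8) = (p - 3)*(p + 2)*(p + 4)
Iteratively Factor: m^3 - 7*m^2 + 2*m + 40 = (m + 2)*(m^2 - 9*m + 20) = (m - 4)*(m + 2)*(m - 5)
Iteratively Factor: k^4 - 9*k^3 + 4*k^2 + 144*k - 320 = (k - 4)*(k^3 - 5*k^2 - 16*k + 80) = (k - 5)*(k - 4)*(k^2 - 16) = (k - 5)*(k - 4)*(k + 4)*(k - 4)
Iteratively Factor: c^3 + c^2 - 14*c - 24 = (c + 3)*(c^2 - 2*c - 8) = (c - 4)*(c + 3)*(c + 2)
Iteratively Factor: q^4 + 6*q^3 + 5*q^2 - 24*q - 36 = (q - 2)*(q^3 + 8*q^2 + 21*q + 18) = (q - 2)*(q + 3)*(q^2 + 5*q + 6) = (q - 2)*(q + 3)^2*(q + 2)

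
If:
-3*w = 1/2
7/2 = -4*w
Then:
No Solution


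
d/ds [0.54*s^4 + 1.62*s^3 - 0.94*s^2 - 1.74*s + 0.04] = 2.16*s^3 + 4.86*s^2 - 1.88*s - 1.74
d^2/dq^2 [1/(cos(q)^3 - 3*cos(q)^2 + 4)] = 3*(-12*sin(q)^4 + 24*sin(q)^2 - 3*cos(q) - cos(3*q) - 4)/(4*(cos(q) - 2)^4*(cos(q) + 1)^3)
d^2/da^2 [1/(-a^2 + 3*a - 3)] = 2*(a^2 - 3*a - (2*a - 3)^2 + 3)/(a^2 - 3*a + 3)^3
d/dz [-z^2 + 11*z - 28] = 11 - 2*z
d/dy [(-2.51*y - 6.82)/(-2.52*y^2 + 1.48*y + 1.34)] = (-6.3252*y^2 - 34.3728*y + 6.7302)/(6.3504*y^4 - 7.4592*y^3 - 4.5632*y^2 + 3.9664*y + 1.7956)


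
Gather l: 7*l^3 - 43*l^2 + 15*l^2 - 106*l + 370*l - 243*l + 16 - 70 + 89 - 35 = 7*l^3 - 28*l^2 + 21*l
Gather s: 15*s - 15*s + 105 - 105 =0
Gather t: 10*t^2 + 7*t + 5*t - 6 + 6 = 10*t^2 + 12*t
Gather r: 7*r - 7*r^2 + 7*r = -7*r^2 + 14*r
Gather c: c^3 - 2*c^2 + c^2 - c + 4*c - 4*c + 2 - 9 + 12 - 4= c^3 - c^2 - c + 1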